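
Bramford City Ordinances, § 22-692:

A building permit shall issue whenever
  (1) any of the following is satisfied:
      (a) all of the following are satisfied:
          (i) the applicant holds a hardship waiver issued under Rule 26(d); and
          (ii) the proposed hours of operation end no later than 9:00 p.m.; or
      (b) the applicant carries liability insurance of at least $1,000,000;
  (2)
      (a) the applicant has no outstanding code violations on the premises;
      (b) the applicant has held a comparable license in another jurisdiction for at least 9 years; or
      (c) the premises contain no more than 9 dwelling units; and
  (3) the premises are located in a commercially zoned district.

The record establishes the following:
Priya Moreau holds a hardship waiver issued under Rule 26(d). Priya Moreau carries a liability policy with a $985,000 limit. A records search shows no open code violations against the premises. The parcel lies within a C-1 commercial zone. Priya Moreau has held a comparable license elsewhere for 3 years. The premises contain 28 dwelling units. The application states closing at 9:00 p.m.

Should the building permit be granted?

Yes — granted.

(i) hardship waiver — met.
(ii) closes by 9 p.m. — satisfied.
So (a) is satisfied (T AND T).
(b) insurance ≥ $1,000,000 — not satisfied.
(1) = T OR F = true.
(a) no code violations — holds.
(b) prior license ≥ 9 yr — not satisfied.
(c) ≤ 9 units — not met.
(2): T OR F OR F → true.
(3) commercially zoned — met.
So Overall is satisfied (T AND T AND T).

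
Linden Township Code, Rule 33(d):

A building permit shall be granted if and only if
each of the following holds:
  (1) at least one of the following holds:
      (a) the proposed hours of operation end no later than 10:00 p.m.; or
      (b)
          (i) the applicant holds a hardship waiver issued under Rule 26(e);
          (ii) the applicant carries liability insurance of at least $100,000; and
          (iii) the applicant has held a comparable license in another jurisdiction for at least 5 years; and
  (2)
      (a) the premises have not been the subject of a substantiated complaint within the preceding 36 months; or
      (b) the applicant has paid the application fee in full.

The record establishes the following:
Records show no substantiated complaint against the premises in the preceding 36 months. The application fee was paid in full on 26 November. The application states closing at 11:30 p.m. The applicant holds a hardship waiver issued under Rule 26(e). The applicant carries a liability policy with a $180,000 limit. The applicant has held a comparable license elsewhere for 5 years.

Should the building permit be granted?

(a) closes by 10 p.m. — not met.
(i) hardship waiver — met.
(ii) insurance ≥ $100,000 — met.
(iii) prior license ≥ 5 yr — met.
(b) = T AND T AND T = true.
(1) = F OR T = true.
(a) no complaint in 36 mo. — holds.
(b) fee paid — holds.
(2): T OR T → true.
Overall = T AND T = true.

Yes — granted.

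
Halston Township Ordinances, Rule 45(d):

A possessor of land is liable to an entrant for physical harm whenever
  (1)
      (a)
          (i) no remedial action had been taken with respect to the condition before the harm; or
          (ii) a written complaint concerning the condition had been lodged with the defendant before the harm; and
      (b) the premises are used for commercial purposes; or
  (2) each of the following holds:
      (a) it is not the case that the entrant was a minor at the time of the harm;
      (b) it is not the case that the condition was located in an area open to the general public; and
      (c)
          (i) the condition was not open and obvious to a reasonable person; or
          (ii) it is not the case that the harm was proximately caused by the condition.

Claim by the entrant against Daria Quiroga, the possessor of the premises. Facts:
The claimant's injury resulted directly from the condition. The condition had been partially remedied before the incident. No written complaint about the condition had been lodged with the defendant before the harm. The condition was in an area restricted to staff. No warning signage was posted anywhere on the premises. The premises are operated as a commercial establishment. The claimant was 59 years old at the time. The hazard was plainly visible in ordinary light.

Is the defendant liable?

No — not liable.

(i) no remedial action — not satisfied.
(ii) complaint lodged — fails.
So (a) is not satisfied (F OR F).
(b) commercial use — holds.
(1) = F AND T = false.
(a) not (entrant a minor) — satisfied.
(b) not (public area) — holds.
(i) not open/obvious — not satisfied.
(ii) not (proximate cause) — fails.
(c) = F OR F = false.
So (2) is not satisfied (T AND T AND F).
Overall: F OR F → false.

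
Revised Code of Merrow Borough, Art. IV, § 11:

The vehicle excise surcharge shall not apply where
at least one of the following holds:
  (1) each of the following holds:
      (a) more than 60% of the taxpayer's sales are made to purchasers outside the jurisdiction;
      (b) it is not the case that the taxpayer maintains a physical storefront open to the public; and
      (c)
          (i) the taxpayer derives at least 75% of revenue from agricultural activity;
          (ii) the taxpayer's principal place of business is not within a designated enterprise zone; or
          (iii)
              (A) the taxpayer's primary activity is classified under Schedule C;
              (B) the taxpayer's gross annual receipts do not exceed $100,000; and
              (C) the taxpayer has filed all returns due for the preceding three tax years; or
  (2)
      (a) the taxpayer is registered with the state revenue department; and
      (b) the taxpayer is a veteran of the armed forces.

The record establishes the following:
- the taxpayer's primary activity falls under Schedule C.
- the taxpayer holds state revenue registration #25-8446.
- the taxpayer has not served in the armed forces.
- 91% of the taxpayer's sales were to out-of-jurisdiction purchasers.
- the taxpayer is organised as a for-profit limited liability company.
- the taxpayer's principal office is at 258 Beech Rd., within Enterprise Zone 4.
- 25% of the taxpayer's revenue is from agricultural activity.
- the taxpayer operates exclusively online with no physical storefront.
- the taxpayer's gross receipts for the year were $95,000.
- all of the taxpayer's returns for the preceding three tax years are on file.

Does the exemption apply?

(a) >60% out-of-jur. sales — holds.
(b) not (has storefront) — met.
(i) ≥75% agricultural — not satisfied.
(ii) not (in enterprise zone) — not met.
(A) Schedule C activity — met.
(B) receipts ≤ $100,000 — met.
(C) returns current — holds.
(iii): T AND T AND T → true.
(c): F OR F OR T → true.
(1): T AND T AND T → true.
(a) state-registered — met.
(b) veteran — fails.
(2): T AND F → false.
Overall = T OR F = true.

Yes — exempt.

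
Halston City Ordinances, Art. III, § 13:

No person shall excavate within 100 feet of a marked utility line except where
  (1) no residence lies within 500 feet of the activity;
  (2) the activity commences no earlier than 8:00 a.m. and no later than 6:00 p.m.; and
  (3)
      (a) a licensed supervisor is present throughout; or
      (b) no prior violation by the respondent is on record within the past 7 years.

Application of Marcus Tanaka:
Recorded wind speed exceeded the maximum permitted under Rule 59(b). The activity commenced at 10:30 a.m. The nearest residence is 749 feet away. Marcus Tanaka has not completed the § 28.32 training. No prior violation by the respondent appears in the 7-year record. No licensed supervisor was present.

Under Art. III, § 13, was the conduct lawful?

(1) no residence in 500 ft — met.
(2) start within hours — holds.
(a) supervisor present — not met.
(b) no prior violation — holds.
(3) = F OR T = true.
So Overall is satisfied (T AND T AND T).

Yes — lawful.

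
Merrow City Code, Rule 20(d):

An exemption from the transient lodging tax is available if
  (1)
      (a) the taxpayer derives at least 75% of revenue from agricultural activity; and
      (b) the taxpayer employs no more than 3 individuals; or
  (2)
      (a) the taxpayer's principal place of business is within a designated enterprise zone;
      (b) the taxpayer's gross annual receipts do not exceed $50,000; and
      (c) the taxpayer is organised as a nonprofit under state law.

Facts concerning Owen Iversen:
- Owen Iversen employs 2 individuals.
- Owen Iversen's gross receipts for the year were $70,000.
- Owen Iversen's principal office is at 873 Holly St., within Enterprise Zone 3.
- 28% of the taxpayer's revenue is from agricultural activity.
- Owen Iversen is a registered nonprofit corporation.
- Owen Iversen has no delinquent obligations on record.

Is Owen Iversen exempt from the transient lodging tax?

No — not exempt.

(a) ≥75% agricultural — not met.
(b) ≤ 3 employees — holds.
(1): F AND T → false.
(a) in enterprise zone — met.
(b) receipts ≤ $50,000 — not met.
(c) nonprofit — met.
(2): T AND F AND T → false.
Overall = F OR F = false.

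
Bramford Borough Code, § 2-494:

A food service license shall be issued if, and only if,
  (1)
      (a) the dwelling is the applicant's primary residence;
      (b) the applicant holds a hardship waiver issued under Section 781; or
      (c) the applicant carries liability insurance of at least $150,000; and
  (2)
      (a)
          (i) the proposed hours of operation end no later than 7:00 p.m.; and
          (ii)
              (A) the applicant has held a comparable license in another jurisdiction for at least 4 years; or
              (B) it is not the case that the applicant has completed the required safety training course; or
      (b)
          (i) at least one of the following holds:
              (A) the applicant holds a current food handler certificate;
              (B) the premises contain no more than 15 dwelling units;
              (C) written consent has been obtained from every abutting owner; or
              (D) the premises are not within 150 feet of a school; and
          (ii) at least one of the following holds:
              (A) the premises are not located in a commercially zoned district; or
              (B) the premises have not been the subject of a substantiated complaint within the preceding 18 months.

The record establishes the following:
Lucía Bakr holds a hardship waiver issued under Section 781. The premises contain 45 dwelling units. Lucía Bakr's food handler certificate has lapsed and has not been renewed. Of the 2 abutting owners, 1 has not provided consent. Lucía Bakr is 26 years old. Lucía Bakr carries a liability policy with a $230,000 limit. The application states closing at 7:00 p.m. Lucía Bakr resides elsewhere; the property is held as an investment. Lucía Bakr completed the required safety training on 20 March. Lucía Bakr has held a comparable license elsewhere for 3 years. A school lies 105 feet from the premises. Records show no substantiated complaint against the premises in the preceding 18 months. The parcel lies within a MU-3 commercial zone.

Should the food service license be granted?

No — denied.

(a) primary residence — not met.
(b) hardship waiver — holds.
(c) insurance ≥ $150,000 — met.
So (1) is satisfied (F OR T OR T).
(i) closes by 7 p.m. — holds.
(A) prior license ≥ 4 yr — not satisfied.
(B) not (safety training) — not satisfied.
(ii): F OR F → false.
(a): T AND F → false.
(A) food handler cert. — fails.
(B) ≤ 15 units — not met.
(C) all abutters consent — fails.
(D) ≥150 ft from school — not satisfied.
(i) = F OR F OR F OR F = false.
(A) not (commercially zoned) — not met.
(B) no complaint in 18 mo. — met.
So (ii) is satisfied (F OR T).
So (b) is not satisfied (F AND T).
(2): F OR F → false.
So Overall is not satisfied (T AND F).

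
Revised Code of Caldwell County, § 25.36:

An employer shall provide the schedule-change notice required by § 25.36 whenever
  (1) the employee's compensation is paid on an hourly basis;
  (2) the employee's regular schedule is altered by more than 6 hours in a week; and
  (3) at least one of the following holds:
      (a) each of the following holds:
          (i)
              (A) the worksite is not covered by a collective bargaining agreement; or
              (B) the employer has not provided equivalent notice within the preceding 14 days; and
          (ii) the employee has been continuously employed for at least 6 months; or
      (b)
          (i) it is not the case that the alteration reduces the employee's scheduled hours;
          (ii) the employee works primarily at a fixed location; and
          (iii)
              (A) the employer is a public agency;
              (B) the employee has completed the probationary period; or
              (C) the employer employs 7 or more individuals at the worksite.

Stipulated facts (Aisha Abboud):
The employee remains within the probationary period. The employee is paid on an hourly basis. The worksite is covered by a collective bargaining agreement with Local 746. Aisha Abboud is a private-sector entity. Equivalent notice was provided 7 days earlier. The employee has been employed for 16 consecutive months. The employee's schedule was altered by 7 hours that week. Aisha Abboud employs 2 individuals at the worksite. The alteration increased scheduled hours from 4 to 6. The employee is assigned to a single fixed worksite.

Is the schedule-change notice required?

No — not required.

(1) hourly-paid — satisfied.
(2) schedule shift > 6h — satisfied.
(A) no CBA — not satisfied.
(B) no recent notice — not satisfied.
So (i) is not satisfied (F OR F).
(ii) tenure ≥ 6 mo. — satisfied.
So (a) is not satisfied (F AND T).
(i) not (hours reduced) — met.
(ii) fixed location — holds.
(A) public agency — not met.
(B) past probation — not met.
(C) ≥ 7 at site — fails.
So (iii) is not satisfied (F OR F OR F).
(b) = T AND T AND F = false.
So (3) is not satisfied (F OR F).
So Overall is not satisfied (T AND T AND F).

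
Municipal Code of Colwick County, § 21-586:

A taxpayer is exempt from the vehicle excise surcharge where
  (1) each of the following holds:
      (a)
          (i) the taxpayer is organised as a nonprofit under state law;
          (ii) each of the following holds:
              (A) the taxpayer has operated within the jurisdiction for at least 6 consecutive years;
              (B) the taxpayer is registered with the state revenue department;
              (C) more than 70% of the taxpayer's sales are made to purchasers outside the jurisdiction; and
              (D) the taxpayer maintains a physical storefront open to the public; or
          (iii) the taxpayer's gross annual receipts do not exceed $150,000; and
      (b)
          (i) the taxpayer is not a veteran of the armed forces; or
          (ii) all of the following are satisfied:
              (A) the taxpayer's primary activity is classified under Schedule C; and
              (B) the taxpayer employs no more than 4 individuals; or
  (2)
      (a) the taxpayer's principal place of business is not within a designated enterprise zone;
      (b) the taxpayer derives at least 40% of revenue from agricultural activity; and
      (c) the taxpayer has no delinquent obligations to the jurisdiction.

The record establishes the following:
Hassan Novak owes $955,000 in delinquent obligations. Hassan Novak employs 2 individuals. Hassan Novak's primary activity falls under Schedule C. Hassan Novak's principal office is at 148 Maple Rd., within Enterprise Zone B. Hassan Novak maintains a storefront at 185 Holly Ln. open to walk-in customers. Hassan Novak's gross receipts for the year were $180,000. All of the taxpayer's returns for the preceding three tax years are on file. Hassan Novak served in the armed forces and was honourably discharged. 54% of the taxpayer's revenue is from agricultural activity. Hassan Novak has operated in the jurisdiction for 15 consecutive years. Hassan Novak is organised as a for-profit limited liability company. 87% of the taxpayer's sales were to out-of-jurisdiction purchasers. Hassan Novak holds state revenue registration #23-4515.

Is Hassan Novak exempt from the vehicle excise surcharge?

(i) nonprofit — not met.
(A) ≥ 6 yrs in jurisdiction — holds.
(B) state-registered — met.
(C) >70% out-of-jur. sales — holds.
(D) has storefront — satisfied.
(ii): T AND T AND T AND T → true.
(iii) receipts ≤ $150,000 — fails.
(a) = F OR T OR F = true.
(i) not (veteran) — fails.
(A) Schedule C activity — satisfied.
(B) ≤ 4 employees — holds.
(ii) = T AND T = true.
So (b) is satisfied (F OR T).
So (1) is satisfied (T AND T).
(a) not (in enterprise zone) — not satisfied.
(b) ≥40% agricultural — holds.
(c) no delinquency — not satisfied.
So (2) is not satisfied (F AND T AND F).
Overall = T OR F = true.

Yes — exempt.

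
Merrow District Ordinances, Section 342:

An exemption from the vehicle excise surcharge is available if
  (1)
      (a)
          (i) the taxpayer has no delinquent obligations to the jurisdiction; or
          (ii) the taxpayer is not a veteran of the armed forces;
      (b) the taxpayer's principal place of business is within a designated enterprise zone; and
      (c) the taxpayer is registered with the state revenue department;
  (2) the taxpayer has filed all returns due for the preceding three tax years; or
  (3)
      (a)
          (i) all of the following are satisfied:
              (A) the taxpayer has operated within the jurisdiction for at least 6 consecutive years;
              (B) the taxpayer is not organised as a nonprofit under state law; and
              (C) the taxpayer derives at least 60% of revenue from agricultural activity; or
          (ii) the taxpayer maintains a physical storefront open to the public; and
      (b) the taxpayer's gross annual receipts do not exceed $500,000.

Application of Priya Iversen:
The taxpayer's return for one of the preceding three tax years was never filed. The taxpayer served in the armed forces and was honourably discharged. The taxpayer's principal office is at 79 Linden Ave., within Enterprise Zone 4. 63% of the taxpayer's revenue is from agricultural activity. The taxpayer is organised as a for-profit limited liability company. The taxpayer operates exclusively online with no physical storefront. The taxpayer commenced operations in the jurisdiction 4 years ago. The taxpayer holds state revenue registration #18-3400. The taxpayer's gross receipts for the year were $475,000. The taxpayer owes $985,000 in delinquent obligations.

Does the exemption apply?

No — not exempt.

(i) no delinquency — not met.
(ii) not (veteran) — fails.
(a): F OR F → false.
(b) in enterprise zone — met.
(c) state-registered — holds.
(1) = F AND T AND T = false.
(2) returns current — not satisfied.
(A) ≥ 6 yrs in jurisdiction — not met.
(B) not (nonprofit) — satisfied.
(C) ≥60% agricultural — satisfied.
So (i) is not satisfied (F AND T AND T).
(ii) has storefront — fails.
So (a) is not satisfied (F OR F).
(b) receipts ≤ $500,000 — holds.
(3) = F AND T = false.
Overall: F OR F OR F → false.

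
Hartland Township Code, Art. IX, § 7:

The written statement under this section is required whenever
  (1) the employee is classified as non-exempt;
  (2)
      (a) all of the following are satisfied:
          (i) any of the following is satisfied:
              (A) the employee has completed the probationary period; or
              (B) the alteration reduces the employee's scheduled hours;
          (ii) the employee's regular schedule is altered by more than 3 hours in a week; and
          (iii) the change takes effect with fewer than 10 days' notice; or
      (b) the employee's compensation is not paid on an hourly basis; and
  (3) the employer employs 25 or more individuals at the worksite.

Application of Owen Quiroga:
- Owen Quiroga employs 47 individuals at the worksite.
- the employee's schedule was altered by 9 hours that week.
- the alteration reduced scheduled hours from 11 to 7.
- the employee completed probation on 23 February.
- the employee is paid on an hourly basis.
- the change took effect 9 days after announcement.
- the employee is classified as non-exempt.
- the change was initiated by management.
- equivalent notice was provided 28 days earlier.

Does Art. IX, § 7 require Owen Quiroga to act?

Yes — required.

(1) non-exempt — holds.
(A) past probation — met.
(B) hours reduced — met.
So (i) is satisfied (T OR T).
(ii) schedule shift > 3h — satisfied.
(iii) < 10 days' notice — holds.
(a): T AND T AND T → true.
(b) not (hourly-paid) — not satisfied.
(2) = T OR F = true.
(3) ≥ 25 at site — holds.
Overall = T AND T AND T = true.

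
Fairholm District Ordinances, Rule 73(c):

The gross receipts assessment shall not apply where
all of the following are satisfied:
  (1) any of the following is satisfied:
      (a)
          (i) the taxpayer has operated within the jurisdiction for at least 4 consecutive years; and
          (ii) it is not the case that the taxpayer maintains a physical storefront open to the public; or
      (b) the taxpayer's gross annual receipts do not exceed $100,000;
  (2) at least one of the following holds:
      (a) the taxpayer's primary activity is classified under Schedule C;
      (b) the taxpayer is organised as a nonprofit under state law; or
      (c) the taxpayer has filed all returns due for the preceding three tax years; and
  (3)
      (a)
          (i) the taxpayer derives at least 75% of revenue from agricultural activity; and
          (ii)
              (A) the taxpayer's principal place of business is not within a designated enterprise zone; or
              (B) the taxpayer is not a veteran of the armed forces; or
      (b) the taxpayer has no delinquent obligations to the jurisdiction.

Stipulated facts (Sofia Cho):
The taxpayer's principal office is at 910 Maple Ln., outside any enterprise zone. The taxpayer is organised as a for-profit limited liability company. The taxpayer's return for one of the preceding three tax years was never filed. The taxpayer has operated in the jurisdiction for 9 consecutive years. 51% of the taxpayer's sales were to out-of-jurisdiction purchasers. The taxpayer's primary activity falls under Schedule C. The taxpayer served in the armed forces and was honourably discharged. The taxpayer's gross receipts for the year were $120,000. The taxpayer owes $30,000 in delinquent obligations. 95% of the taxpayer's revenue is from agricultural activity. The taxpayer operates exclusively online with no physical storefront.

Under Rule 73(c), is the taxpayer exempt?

(i) ≥ 4 yrs in jurisdiction — satisfied.
(ii) not (has storefront) — satisfied.
(a): T AND T → true.
(b) receipts ≤ $100,000 — not satisfied.
(1): T OR F → true.
(a) Schedule C activity — met.
(b) nonprofit — not satisfied.
(c) returns current — not satisfied.
(2) = T OR F OR F = true.
(i) ≥75% agricultural — holds.
(A) not (in enterprise zone) — holds.
(B) not (veteran) — fails.
(ii): T OR F → true.
(a): T AND T → true.
(b) no delinquency — not satisfied.
(3): T OR F → true.
Overall = T AND T AND T = true.

Yes — exempt.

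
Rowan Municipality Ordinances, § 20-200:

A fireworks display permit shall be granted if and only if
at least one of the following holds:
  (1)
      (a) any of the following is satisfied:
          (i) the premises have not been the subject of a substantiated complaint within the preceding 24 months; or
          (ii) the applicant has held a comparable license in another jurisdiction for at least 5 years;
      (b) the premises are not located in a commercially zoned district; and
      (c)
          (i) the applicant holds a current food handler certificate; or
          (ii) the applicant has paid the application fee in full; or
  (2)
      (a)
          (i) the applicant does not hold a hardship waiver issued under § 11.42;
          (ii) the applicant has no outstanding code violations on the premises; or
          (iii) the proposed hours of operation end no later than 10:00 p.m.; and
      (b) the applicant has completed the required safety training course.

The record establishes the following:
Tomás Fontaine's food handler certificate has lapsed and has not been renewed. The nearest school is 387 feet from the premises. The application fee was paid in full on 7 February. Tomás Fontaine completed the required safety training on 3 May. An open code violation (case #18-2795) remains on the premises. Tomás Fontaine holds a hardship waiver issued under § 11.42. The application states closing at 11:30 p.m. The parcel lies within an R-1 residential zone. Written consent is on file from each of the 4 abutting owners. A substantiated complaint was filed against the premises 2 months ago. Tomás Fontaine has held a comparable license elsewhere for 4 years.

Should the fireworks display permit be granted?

No — denied.

(i) no complaint in 24 mo. — not met.
(ii) prior license ≥ 5 yr — not satisfied.
So (a) is not satisfied (F OR F).
(b) not (commercially zoned) — holds.
(i) food handler cert. — fails.
(ii) fee paid — satisfied.
(c) = F OR T = true.
So (1) is not satisfied (F AND T AND T).
(i) not (hardship waiver) — fails.
(ii) no code violations — not met.
(iii) closes by 10 p.m. — not met.
(a) = F OR F OR F = false.
(b) safety training — satisfied.
(2): F AND T → false.
Overall = F OR F = false.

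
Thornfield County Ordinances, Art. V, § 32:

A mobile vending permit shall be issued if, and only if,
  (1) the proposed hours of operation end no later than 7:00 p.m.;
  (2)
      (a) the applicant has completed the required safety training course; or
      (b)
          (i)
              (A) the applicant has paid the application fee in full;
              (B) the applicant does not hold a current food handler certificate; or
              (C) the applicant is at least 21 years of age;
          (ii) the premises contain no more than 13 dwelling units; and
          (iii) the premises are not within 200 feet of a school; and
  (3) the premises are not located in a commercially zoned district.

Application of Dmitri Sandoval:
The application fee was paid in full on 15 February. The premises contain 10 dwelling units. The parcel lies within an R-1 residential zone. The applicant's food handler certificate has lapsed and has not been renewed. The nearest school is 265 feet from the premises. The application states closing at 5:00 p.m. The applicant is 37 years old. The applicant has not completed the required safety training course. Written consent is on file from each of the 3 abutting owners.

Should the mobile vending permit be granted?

Yes — granted.

(1) closes by 7 p.m. — satisfied.
(a) safety training — not satisfied.
(A) fee paid — holds.
(B) not (food handler cert.) — met.
(C) age ≥ 21 — satisfied.
(i) = T OR T OR T = true.
(ii) ≤ 13 units — satisfied.
(iii) ≥200 ft from school — satisfied.
(b): T AND T AND T → true.
(2): F OR T → true.
(3) not (commercially zoned) — satisfied.
Overall = T AND T AND T = true.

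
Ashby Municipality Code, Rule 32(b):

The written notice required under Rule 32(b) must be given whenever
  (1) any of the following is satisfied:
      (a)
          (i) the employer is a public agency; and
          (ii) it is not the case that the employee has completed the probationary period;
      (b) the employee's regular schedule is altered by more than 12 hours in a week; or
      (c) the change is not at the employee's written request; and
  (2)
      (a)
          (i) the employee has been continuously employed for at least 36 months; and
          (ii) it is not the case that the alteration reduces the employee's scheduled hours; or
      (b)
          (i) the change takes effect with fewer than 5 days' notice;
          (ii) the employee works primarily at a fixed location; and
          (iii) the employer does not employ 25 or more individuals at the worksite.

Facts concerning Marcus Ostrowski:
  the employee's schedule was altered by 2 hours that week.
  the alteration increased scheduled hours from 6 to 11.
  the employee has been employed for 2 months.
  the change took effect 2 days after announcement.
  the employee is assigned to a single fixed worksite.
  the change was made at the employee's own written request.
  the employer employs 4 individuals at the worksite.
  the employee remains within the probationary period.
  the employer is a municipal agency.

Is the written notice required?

(i) public agency — holds.
(ii) not (past probation) — satisfied.
(a): T AND T → true.
(b) schedule shift > 12h — fails.
(c) not employee-requested — fails.
(1) = T OR F OR F = true.
(i) tenure ≥ 36 mo. — not met.
(ii) not (hours reduced) — met.
(a) = F AND T = false.
(i) < 5 days' notice — holds.
(ii) fixed location — holds.
(iii) not (≥ 25 at site) — met.
(b) = T AND T AND T = true.
(2): F OR T → true.
Overall: T AND T → true.

Yes — required.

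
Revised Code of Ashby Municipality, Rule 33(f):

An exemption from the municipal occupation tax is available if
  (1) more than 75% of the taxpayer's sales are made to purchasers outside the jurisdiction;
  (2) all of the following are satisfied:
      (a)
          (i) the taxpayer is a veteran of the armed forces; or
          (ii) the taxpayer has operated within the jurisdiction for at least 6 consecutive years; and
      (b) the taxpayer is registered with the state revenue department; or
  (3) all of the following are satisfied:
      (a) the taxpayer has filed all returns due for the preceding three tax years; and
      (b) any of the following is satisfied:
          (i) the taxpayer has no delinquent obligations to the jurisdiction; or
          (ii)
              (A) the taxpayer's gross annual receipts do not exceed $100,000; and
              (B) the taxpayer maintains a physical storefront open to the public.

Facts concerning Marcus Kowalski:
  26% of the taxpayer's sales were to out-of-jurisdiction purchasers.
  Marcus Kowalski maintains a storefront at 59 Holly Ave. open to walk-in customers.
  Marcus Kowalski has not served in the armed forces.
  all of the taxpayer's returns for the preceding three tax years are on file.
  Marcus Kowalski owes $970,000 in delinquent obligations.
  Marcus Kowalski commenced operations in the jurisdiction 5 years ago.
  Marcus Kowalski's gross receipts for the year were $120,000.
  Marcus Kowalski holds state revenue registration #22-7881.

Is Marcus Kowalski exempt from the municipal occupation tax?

(1) >75% out-of-jur. sales — not met.
(i) veteran — fails.
(ii) ≥ 6 yrs in jurisdiction — not satisfied.
So (a) is not satisfied (F OR F).
(b) state-registered — holds.
(2) = F AND T = false.
(a) returns current — holds.
(i) no delinquency — not satisfied.
(A) receipts ≤ $100,000 — fails.
(B) has storefront — satisfied.
(ii) = F AND T = false.
(b): F OR F → false.
(3) = T AND F = false.
So Overall is not satisfied (F OR F OR F).

No — not exempt.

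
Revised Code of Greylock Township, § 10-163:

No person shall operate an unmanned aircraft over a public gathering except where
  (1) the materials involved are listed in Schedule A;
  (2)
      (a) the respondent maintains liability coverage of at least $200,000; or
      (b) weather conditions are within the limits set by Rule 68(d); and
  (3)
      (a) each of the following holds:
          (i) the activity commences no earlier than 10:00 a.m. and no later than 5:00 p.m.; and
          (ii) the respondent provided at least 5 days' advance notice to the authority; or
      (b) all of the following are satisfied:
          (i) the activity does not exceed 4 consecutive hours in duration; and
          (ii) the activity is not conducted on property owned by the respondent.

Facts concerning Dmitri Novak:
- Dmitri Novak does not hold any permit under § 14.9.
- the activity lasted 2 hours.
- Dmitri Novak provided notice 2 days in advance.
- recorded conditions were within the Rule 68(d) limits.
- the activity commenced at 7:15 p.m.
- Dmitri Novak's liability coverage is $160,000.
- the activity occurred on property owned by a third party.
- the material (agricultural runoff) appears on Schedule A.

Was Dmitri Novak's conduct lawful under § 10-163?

Yes — lawful.

(1) Schedule A material — holds.
(a) coverage ≥ $200,000 — fails.
(b) weather ok — satisfied.
So (2) is satisfied (F OR T).
(i) start within hours — not satisfied.
(ii) ≥5 days' notice — not met.
So (a) is not satisfied (F AND F).
(i) ≤ 4 hrs duration — holds.
(ii) not (own property) — holds.
(b) = T AND T = true.
(3) = F OR T = true.
So Overall is satisfied (T AND T AND T).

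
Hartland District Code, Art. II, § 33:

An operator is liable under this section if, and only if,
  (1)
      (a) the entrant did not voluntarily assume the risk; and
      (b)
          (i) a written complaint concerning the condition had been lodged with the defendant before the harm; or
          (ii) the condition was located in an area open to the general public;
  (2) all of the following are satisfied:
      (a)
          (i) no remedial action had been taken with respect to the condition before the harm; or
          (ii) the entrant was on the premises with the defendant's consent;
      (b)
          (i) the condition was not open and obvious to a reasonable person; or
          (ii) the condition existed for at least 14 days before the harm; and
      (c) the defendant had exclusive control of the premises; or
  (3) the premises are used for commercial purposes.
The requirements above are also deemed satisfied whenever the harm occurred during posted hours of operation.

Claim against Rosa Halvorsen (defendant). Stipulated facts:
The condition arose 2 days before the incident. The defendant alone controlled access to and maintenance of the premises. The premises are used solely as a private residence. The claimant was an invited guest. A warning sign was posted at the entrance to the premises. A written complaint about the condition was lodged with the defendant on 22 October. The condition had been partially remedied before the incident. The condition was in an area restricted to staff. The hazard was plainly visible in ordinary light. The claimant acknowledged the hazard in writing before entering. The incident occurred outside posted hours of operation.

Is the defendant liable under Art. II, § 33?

(a) no assumed risk — not satisfied.
(i) complaint lodged — satisfied.
(ii) public area — fails.
(b) = T OR F = true.
(1) = F AND T = false.
(i) no remedial action — not met.
(ii) consent to enter — holds.
(a): F OR T → true.
(i) not open/obvious — not met.
(ii) condition ≥14 days old — not met.
So (b) is not satisfied (F OR F).
(c) exclusive control — holds.
(2): T AND F AND T → false.
(3) commercial use — not satisfied.
So Overall is not satisfied (F OR F OR F).
Exception (during posted hours) — not satisfied.
Result: main false OR exception false → false.

No — not liable.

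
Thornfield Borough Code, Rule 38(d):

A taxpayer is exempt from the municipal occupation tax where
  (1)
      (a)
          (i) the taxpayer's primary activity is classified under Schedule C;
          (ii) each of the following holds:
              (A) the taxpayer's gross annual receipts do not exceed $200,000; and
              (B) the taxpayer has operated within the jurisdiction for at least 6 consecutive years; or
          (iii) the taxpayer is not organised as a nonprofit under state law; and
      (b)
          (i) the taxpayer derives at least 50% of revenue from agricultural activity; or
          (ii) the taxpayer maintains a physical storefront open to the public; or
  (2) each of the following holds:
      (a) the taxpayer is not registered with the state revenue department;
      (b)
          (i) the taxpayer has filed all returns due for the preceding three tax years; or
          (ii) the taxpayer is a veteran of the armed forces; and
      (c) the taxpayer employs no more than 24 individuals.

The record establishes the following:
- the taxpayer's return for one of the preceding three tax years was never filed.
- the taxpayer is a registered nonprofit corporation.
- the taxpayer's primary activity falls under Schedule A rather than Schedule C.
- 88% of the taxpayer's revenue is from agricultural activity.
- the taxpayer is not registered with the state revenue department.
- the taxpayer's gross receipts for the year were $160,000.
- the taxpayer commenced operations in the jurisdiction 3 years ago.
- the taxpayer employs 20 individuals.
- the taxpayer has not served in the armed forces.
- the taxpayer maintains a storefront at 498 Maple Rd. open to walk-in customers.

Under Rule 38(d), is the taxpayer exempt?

(i) Schedule C activity — not satisfied.
(A) receipts ≤ $200,000 — satisfied.
(B) ≥ 6 yrs in jurisdiction — fails.
(ii): T AND F → false.
(iii) not (nonprofit) — not met.
So (a) is not satisfied (F OR F OR F).
(i) ≥50% agricultural — met.
(ii) has storefront — holds.
(b): T OR T → true.
(1) = F AND T = false.
(a) not (state-registered) — met.
(i) returns current — not met.
(ii) veteran — fails.
So (b) is not satisfied (F OR F).
(c) ≤ 24 employees — holds.
(2) = T AND F AND T = false.
So Overall is not satisfied (F OR F).

No — not exempt.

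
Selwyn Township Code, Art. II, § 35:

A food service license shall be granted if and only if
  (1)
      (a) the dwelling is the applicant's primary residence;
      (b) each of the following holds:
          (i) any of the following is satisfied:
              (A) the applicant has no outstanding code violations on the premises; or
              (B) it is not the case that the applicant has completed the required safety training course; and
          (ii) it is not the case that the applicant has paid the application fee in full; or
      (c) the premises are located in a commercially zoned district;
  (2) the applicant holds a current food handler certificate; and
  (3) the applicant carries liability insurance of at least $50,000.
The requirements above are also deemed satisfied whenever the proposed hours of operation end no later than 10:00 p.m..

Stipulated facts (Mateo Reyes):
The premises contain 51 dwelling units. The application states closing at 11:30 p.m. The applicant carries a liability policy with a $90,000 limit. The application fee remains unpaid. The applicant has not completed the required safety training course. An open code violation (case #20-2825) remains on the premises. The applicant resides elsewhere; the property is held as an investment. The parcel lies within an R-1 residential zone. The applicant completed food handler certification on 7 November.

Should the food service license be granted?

Yes — granted.

(a) primary residence — fails.
(A) no code violations — fails.
(B) not (safety training) — met.
(i) = F OR T = true.
(ii) not (fee paid) — met.
(b) = T AND T = true.
(c) commercially zoned — not met.
(1) = F OR T OR F = true.
(2) food handler cert. — holds.
(3) insurance ≥ $50,000 — satisfied.
Overall = T AND T AND T = true.
Exception (closes by 10 p.m.) — not satisfied.
Result: main true OR exception false → true.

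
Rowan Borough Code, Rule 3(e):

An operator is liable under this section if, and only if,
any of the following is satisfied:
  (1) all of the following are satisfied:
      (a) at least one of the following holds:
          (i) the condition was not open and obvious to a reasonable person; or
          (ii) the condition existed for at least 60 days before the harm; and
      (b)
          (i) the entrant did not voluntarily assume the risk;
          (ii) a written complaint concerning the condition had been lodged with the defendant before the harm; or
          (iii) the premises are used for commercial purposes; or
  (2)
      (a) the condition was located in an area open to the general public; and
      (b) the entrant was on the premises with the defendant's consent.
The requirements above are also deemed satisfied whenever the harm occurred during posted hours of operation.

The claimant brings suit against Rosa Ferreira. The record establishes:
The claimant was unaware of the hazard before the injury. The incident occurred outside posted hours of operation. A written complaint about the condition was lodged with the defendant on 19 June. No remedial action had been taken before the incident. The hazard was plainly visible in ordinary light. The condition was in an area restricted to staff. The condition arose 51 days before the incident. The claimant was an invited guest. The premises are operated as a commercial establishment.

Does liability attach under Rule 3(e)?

(i) not open/obvious — not met.
(ii) condition ≥60 days old — fails.
So (a) is not satisfied (F OR F).
(i) no assumed risk — satisfied.
(ii) complaint lodged — satisfied.
(iii) commercial use — holds.
So (b) is satisfied (T OR T OR T).
(1) = F AND T = false.
(a) public area — not satisfied.
(b) consent to enter — holds.
(2) = F AND T = false.
Overall: F OR F → false.
Exception (during posted hours) — not satisfied.
Result: main false OR exception false → false.

No — not liable.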